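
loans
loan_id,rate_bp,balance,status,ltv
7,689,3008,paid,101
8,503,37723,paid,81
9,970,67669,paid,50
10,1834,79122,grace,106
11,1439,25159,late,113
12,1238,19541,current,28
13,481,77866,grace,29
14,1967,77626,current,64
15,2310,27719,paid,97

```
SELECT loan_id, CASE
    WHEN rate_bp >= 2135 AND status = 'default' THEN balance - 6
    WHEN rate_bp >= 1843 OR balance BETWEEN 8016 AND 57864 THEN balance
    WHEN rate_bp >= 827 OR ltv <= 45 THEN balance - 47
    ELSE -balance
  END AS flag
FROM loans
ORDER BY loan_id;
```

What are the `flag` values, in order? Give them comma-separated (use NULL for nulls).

-3008, 37723, 67622, 79075, 25159, 19541, 77819, 77626, 27719

loan_id=7: ELSE → -3008
loan_id=8: rate_bp >= 1843 OR balance BETWEEN 8016 AND 57864 → 37723
loan_id=9: rate_bp >= 827 OR ltv <= 45 → 67622
loan_id=10: rate_bp >= 827 OR ltv <= 45 → 79075
loan_id=11: rate_bp >= 1843 OR balance BETWEEN 8016 AND 57864 → 25159
loan_id=12: rate_bp >= 1843 OR balance BETWEEN 8016 AND 57864 → 19541
loan_id=13: rate_bp >= 827 OR ltv <= 45 → 77819
loan_id=14: rate_bp >= 1843 OR balance BETWEEN 8016 AND 57864 → 77626
loan_id=15: rate_bp >= 1843 OR balance BETWEEN 8016 AND 57864 → 27719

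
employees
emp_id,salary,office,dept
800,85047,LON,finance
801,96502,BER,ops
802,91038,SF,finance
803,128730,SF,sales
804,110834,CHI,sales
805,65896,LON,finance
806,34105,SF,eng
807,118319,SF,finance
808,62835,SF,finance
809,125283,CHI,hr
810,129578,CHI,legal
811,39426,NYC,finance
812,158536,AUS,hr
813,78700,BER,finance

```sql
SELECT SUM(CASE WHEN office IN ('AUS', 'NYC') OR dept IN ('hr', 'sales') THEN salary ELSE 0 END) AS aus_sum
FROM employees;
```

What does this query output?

emp_id=800: ✗
emp_id=801: ✗
emp_id=802: ✗
emp_id=803: ✓ → 128730
emp_id=804: ✓ → 110834
emp_id=805: ✗
emp_id=806: ✗
emp_id=807: ✗
emp_id=808: ✗
emp_id=809: ✓ → 125283
emp_id=810: ✗
emp_id=811: ✓ → 39426
emp_id=812: ✓ → 158536
emp_id=813: ✗
aus_sum = 128730 + 110834 + 125283 + 39426 + 158536 = 562809

562809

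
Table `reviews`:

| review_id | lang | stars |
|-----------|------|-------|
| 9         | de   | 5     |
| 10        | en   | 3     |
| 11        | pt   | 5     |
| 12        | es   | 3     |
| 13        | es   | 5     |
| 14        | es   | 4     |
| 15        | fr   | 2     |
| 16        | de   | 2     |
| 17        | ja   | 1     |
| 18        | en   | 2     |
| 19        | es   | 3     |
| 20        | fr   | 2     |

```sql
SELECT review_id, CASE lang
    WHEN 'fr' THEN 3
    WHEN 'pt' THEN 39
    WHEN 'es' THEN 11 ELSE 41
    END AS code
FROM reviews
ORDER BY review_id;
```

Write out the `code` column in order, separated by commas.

review_id=9: ELSE → 41
review_id=10: ELSE → 41
review_id=11: lang='pt' → 39
review_id=12: lang='es' → 11
review_id=13: lang='es' → 11
review_id=14: lang='es' → 11
review_id=15: lang='fr' → 3
review_id=16: ELSE → 41
review_id=17: ELSE → 41
review_id=18: ELSE → 41
review_id=19: lang='es' → 11
review_id=20: lang='fr' → 3

41, 41, 39, 11, 11, 11, 3, 41, 41, 41, 11, 3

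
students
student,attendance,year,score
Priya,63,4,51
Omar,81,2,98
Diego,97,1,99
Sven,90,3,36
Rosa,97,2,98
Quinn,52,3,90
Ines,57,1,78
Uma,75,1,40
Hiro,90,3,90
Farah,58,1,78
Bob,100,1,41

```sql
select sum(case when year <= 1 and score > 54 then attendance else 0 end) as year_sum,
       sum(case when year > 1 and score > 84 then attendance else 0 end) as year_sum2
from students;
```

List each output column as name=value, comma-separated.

[year_sum: year <= 1 and score > 54]
student=Priya: ✗
student=Omar: ✗
student=Diego: ✓ → 97
student=Sven: ✗
student=Rosa: ✗
student=Quinn: ✗
student=Ines: ✓ → 57
student=Uma: ✗
student=Hiro: ✗
student=Farah: ✓ → 58
student=Bob: ✗
year_sum = 97 + 57 + 58 = 212
—
[year_sum2: year > 1 and score > 84]
student=Priya: ✗
student=Omar: ✓ → 81
student=Diego: ✗
student=Sven: ✗
student=Rosa: ✓ → 97
student=Quinn: ✓ → 52
student=Ines: ✗
student=Uma: ✗
student=Hiro: ✓ → 90
student=Farah: ✗
student=Bob: ✗
year_sum2 = 81 + 97 + 52 + 90 = 320

year_sum=212, year_sum2=320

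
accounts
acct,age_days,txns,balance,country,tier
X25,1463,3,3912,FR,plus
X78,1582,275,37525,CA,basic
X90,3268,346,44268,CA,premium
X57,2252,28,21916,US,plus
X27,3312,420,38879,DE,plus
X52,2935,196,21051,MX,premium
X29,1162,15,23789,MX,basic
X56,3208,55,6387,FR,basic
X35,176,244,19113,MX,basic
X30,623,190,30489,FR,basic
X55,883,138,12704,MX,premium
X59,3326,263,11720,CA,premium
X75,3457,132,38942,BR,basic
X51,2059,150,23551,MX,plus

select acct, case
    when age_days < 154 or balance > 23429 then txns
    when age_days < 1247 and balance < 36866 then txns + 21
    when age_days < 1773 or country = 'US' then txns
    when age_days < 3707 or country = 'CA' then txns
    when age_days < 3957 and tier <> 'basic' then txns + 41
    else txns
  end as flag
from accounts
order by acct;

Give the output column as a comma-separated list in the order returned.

3, 420, 15, 190, 265, 150, 196, 159, 55, 28, 263, 132, 275, 346

acct=X25: age_days < 1773 or country = 'US' → 3
acct=X27: age_days < 154 or balance > 23429 → 420
acct=X29: age_days < 154 or balance > 23429 → 15
acct=X30: age_days < 154 or balance > 23429 → 190
acct=X35: age_days < 1247 and balance < 36866 → 265
acct=X51: age_days < 154 or balance > 23429 → 150
acct=X52: age_days < 3707 or country = 'CA' → 196
acct=X55: age_days < 1247 and balance < 36866 → 159
acct=X56: age_days < 3707 or country = 'CA' → 55
acct=X57: age_days < 1773 or country = 'US' → 28
acct=X59: age_days < 3707 or country = 'CA' → 263
acct=X75: age_days < 154 or balance > 23429 → 132
acct=X78: age_days < 154 or balance > 23429 → 275
acct=X90: age_days < 154 or balance > 23429 → 346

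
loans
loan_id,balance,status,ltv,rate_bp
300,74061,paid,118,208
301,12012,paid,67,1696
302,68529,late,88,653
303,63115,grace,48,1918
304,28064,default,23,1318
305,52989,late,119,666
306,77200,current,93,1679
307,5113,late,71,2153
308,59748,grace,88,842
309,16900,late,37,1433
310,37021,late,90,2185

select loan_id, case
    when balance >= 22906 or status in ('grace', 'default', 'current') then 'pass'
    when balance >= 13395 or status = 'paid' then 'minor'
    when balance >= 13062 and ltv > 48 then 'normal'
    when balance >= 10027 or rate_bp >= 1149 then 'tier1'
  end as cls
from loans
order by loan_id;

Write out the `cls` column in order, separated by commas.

loan_id=300: balance >= 22906 or status in ('grace', 'default', 'current') → pass
loan_id=301: balance >= 13395 or status = 'paid' → minor
loan_id=302: balance >= 22906 or status in ('grace', 'default', 'current') → pass
loan_id=303: balance >= 22906 or status in ('grace', 'default', 'current') → pass
loan_id=304: balance >= 22906 or status in ('grace', 'default', 'current') → pass
loan_id=305: balance >= 22906 or status in ('grace', 'default', 'current') → pass
loan_id=306: balance >= 22906 or status in ('grace', 'default', 'current') → pass
loan_id=307: balance >= 10027 or rate_bp >= 1149 → tier1
loan_id=308: balance >= 22906 or status in ('grace', 'default', 'current') → pass
loan_id=309: balance >= 13395 or status = 'paid' → minor
loan_id=310: balance >= 22906 or status in ('grace', 'default', 'current') → pass

pass, minor, pass, pass, pass, pass, pass, tier1, pass, minor, pass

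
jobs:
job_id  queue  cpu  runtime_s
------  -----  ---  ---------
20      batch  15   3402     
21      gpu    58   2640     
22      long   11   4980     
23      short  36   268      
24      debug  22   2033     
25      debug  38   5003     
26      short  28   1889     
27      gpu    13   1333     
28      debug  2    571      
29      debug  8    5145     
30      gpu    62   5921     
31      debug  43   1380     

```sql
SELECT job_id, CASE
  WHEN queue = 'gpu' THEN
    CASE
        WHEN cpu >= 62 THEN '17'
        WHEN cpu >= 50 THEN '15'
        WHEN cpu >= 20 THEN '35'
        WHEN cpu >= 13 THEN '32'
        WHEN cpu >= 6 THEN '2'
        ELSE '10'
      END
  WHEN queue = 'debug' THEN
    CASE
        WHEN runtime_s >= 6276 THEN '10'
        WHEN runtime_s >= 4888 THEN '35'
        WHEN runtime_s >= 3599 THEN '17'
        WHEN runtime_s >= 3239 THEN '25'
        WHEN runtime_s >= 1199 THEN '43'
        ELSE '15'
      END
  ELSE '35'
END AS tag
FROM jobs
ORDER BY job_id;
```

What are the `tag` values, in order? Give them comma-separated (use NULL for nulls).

job_id=20: queue='batch' → outer ELSE → 35
job_id=21: queue='gpu' → inner[cpu >= 50] → 15
job_id=22: queue='long' → outer ELSE → 35
job_id=23: queue='short' → outer ELSE → 35
job_id=24: queue='debug' → inner[runtime_s >= 1199] → 43
job_id=25: queue='debug' → inner[runtime_s >= 4888] → 35
job_id=26: queue='short' → outer ELSE → 35
job_id=27: queue='gpu' → inner[cpu >= 13] → 32
job_id=28: queue='debug' → inner[ELSE] → 15
job_id=29: queue='debug' → inner[runtime_s >= 4888] → 35
job_id=30: queue='gpu' → inner[cpu >= 62] → 17
job_id=31: queue='debug' → inner[runtime_s >= 1199] → 43

35, 15, 35, 35, 43, 35, 35, 32, 15, 35, 17, 43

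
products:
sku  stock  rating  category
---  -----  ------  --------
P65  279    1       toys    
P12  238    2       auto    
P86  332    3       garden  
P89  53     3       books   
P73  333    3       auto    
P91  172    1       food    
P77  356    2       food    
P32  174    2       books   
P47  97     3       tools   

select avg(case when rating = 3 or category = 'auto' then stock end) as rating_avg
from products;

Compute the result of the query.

210.6

sku=P65: ✗
sku=P12: ✓ → 238
sku=P86: ✓ → 332
sku=P89: ✓ → 53
sku=P73: ✓ → 333
sku=P91: ✗
sku=P77: ✗
sku=P32: ✗
sku=P47: ✓ → 97
rating_avg = (238 + 332 + 53 + 333 + 97) / 5 = 210.6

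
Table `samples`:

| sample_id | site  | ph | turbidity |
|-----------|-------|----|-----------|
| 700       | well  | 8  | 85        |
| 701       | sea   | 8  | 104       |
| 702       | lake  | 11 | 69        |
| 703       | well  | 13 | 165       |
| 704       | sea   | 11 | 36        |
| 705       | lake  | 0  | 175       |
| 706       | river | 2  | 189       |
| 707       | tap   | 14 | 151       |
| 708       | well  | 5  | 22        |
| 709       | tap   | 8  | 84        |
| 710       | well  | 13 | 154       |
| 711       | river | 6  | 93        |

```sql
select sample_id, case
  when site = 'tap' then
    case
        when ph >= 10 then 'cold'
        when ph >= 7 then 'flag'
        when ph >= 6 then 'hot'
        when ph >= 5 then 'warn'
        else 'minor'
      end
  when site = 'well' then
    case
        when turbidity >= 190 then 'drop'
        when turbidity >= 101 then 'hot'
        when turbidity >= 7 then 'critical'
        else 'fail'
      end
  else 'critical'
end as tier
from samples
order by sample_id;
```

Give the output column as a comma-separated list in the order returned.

critical, critical, critical, hot, critical, critical, critical, cold, critical, flag, hot, critical

sample_id=700: site='well' → inner[turbidity >= 7] → critical
sample_id=701: site='sea' → outer ELSE → critical
sample_id=702: site='lake' → outer ELSE → critical
sample_id=703: site='well' → inner[turbidity >= 101] → hot
sample_id=704: site='sea' → outer ELSE → critical
sample_id=705: site='lake' → outer ELSE → critical
sample_id=706: site='river' → outer ELSE → critical
sample_id=707: site='tap' → inner[ph >= 10] → cold
sample_id=708: site='well' → inner[turbidity >= 7] → critical
sample_id=709: site='tap' → inner[ph >= 7] → flag
sample_id=710: site='well' → inner[turbidity >= 101] → hot
sample_id=711: site='river' → outer ELSE → critical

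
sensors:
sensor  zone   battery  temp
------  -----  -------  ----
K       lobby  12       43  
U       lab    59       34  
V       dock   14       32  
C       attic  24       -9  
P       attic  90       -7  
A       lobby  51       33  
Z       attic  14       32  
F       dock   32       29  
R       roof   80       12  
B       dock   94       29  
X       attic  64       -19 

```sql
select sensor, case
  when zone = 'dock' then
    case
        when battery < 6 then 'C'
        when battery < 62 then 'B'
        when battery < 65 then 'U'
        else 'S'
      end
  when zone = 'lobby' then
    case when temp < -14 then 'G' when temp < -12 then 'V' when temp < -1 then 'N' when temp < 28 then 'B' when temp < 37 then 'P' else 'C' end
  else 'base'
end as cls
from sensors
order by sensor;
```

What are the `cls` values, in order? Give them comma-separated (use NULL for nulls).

sensor=A: zone='lobby' → inner[temp < 37] → P
sensor=B: zone='dock' → inner[ELSE] → S
sensor=C: zone='attic' → outer ELSE → base
sensor=F: zone='dock' → inner[battery < 62] → B
sensor=K: zone='lobby' → inner[ELSE] → C
sensor=P: zone='attic' → outer ELSE → base
sensor=R: zone='roof' → outer ELSE → base
sensor=U: zone='lab' → outer ELSE → base
sensor=V: zone='dock' → inner[battery < 62] → B
sensor=X: zone='attic' → outer ELSE → base
sensor=Z: zone='attic' → outer ELSE → base

P, S, base, B, C, base, base, base, B, base, base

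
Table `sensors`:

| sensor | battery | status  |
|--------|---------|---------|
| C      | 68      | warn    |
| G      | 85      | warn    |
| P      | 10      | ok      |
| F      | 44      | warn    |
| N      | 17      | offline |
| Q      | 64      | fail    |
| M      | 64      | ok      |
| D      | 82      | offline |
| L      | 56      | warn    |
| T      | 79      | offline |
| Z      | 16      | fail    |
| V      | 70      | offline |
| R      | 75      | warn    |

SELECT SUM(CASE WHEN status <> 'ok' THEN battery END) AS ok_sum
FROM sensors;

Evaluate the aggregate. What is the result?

656

sensor=C: ✓ → 68
sensor=G: ✓ → 85
sensor=P: ✗
sensor=F: ✓ → 44
sensor=N: ✓ → 17
sensor=Q: ✓ → 64
sensor=M: ✗
sensor=D: ✓ → 82
sensor=L: ✓ → 56
sensor=T: ✓ → 79
sensor=Z: ✓ → 16
sensor=V: ✓ → 70
sensor=R: ✓ → 75
ok_sum = 68 + 85 + 44 + 17 + 64 + 82 + 56 + 79 + 16 + 70 + 75 = 656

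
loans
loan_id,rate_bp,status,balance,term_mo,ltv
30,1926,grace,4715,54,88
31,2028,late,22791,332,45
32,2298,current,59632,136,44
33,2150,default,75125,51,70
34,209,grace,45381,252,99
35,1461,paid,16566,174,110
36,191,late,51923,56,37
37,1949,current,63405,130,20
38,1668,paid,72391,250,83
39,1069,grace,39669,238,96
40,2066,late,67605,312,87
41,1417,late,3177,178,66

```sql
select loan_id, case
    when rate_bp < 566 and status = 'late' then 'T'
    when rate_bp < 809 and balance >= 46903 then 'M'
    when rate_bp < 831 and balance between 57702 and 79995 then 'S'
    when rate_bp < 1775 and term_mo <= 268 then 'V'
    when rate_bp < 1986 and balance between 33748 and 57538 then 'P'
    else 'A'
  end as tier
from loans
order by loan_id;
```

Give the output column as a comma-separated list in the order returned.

A, A, A, A, V, V, T, A, V, V, A, V

loan_id=30: ELSE → A
loan_id=31: ELSE → A
loan_id=32: ELSE → A
loan_id=33: ELSE → A
loan_id=34: rate_bp < 1775 and term_mo <= 268 → V
loan_id=35: rate_bp < 1775 and term_mo <= 268 → V
loan_id=36: rate_bp < 566 and status = 'late' → T
loan_id=37: ELSE → A
loan_id=38: rate_bp < 1775 and term_mo <= 268 → V
loan_id=39: rate_bp < 1775 and term_mo <= 268 → V
loan_id=40: ELSE → A
loan_id=41: rate_bp < 1775 and term_mo <= 268 → V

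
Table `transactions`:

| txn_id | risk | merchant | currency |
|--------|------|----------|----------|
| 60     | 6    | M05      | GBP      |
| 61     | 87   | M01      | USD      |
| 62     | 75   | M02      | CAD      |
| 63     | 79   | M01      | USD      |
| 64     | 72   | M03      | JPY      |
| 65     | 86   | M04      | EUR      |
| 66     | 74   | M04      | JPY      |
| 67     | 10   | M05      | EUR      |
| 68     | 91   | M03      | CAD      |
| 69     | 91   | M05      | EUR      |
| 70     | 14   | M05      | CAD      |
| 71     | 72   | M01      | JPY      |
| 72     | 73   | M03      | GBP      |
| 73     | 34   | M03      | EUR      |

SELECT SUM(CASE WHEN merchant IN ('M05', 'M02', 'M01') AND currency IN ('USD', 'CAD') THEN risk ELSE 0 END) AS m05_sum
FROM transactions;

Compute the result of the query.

txn_id=60: ✗
txn_id=61: ✓ → 87
txn_id=62: ✓ → 75
txn_id=63: ✓ → 79
txn_id=64: ✗
txn_id=65: ✗
txn_id=66: ✗
txn_id=67: ✗
txn_id=68: ✗
txn_id=69: ✗
txn_id=70: ✓ → 14
txn_id=71: ✗
txn_id=72: ✗
txn_id=73: ✗
m05_sum = 87 + 75 + 79 + 14 = 255

255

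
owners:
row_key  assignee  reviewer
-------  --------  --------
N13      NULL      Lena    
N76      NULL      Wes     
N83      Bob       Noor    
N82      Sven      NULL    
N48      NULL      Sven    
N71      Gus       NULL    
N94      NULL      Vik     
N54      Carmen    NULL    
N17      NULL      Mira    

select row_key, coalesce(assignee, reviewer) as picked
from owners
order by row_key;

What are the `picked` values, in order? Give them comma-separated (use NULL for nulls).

row_key=N13: assignee=NULL, reviewer=Lena → Lena
row_key=N17: assignee=NULL, reviewer=Mira → Mira
row_key=N48: assignee=NULL, reviewer=Sven → Sven
row_key=N54: assignee=Carmen → Carmen
row_key=N71: assignee=Gus → Gus
row_key=N76: assignee=NULL, reviewer=Wes → Wes
row_key=N82: assignee=Sven → Sven
row_key=N83: assignee=Bob → Bob
row_key=N94: assignee=NULL, reviewer=Vik → Vik

Lena, Mira, Sven, Carmen, Gus, Wes, Sven, Bob, Vik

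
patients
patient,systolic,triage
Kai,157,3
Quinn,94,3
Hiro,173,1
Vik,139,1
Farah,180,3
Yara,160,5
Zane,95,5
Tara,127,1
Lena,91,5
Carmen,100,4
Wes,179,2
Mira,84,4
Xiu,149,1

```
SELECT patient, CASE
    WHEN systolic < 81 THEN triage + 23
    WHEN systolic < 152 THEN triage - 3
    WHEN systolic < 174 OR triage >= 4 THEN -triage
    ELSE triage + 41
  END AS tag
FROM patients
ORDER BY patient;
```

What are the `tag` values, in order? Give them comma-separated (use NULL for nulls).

1, 44, -1, -3, 2, 1, 0, -2, -2, 43, -2, -5, 2

patient=Carmen: systolic < 152 → 1
patient=Farah: ELSE → 44
patient=Hiro: systolic < 174 OR triage >= 4 → -1
patient=Kai: systolic < 174 OR triage >= 4 → -3
patient=Lena: systolic < 152 → 2
patient=Mira: systolic < 152 → 1
patient=Quinn: systolic < 152 → 0
patient=Tara: systolic < 152 → -2
patient=Vik: systolic < 152 → -2
patient=Wes: ELSE → 43
patient=Xiu: systolic < 152 → -2
patient=Yara: systolic < 174 OR triage >= 4 → -5
patient=Zane: systolic < 152 → 2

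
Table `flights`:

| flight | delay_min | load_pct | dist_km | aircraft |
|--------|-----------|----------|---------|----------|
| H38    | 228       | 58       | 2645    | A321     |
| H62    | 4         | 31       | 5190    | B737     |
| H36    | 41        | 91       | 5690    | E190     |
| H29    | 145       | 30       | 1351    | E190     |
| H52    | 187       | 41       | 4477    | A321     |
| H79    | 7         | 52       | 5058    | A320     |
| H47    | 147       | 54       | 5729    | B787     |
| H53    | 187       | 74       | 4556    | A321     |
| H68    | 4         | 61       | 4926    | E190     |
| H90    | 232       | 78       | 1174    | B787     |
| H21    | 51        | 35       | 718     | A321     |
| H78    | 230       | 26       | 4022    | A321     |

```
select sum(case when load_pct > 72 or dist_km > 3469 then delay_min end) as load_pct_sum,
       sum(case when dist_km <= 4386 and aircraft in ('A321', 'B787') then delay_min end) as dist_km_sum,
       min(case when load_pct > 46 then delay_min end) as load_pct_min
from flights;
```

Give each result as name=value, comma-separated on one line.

[load_pct_sum: load_pct > 72 or dist_km > 3469]
flight=H38: ✗
flight=H62: ✓ → 4
flight=H36: ✓ → 41
flight=H29: ✗
flight=H52: ✓ → 187
flight=H79: ✓ → 7
flight=H47: ✓ → 147
flight=H53: ✓ → 187
flight=H68: ✓ → 4
flight=H90: ✓ → 232
flight=H21: ✗
flight=H78: ✓ → 230
load_pct_sum = 4 + 41 + 187 + 7 + 147 + 187 + 4 + 232 + 230 = 1039
—
[dist_km_sum: dist_km <= 4386 and aircraft in ('A321', 'B787')]
flight=H38: ✓ → 228
flight=H62: ✗
flight=H36: ✗
flight=H29: ✗
flight=H52: ✗
flight=H79: ✗
flight=H47: ✗
flight=H53: ✗
flight=H68: ✗
flight=H90: ✓ → 232
flight=H21: ✓ → 51
flight=H78: ✓ → 230
dist_km_sum = 228 + 232 + 51 + 230 = 741
—
[load_pct_min: load_pct > 46]
flight=H38: ✓ → 228
flight=H62: ✗
flight=H36: ✓ → 41
flight=H29: ✗
flight=H52: ✗
flight=H79: ✓ → 7
flight=H47: ✓ → 147
flight=H53: ✓ → 187
flight=H68: ✓ → 4
flight=H90: ✓ → 232
flight=H21: ✗
flight=H78: ✗
load_pct_min = MIN(228, 41, 7, 147, 187, 4, 232) = 4

load_pct_sum=1039, dist_km_sum=741, load_pct_min=4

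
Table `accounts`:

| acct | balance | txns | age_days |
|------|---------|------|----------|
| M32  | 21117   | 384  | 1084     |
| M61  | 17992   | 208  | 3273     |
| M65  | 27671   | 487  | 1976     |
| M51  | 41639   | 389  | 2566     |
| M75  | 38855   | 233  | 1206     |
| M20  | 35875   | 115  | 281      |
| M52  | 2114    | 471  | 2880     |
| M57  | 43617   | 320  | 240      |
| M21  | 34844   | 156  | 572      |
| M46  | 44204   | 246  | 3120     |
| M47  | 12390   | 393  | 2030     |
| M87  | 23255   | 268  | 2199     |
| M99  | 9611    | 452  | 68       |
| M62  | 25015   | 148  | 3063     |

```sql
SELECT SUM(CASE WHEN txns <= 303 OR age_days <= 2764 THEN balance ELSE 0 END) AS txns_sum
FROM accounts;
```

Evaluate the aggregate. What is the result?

acct=M32: ✓ → 21117
acct=M61: ✓ → 17992
acct=M65: ✓ → 27671
acct=M51: ✓ → 41639
acct=M75: ✓ → 38855
acct=M20: ✓ → 35875
acct=M52: ✗
acct=M57: ✓ → 43617
acct=M21: ✓ → 34844
acct=M46: ✓ → 44204
acct=M47: ✓ → 12390
acct=M87: ✓ → 23255
acct=M99: ✓ → 9611
acct=M62: ✓ → 25015
txns_sum = 21117 + 17992 + 27671 + 41639 + 38855 + 35875 + 43617 + 34844 + 44204 + 12390 + 23255 + 9611 + 25015 = 376085

376085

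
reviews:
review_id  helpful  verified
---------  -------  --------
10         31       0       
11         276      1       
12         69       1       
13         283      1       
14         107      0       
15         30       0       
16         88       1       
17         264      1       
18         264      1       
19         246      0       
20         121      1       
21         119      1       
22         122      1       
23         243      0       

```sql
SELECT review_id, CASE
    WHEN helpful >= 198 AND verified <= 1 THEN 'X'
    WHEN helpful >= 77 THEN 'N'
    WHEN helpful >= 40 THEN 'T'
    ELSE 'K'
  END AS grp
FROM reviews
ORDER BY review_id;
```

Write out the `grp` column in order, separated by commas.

K, X, T, X, N, K, N, X, X, X, N, N, N, X

review_id=10: ELSE → K
review_id=11: helpful >= 198 AND verified <= 1 → X
review_id=12: helpful >= 40 → T
review_id=13: helpful >= 198 AND verified <= 1 → X
review_id=14: helpful >= 77 → N
review_id=15: ELSE → K
review_id=16: helpful >= 77 → N
review_id=17: helpful >= 198 AND verified <= 1 → X
review_id=18: helpful >= 198 AND verified <= 1 → X
review_id=19: helpful >= 198 AND verified <= 1 → X
review_id=20: helpful >= 77 → N
review_id=21: helpful >= 77 → N
review_id=22: helpful >= 77 → N
review_id=23: helpful >= 198 AND verified <= 1 → X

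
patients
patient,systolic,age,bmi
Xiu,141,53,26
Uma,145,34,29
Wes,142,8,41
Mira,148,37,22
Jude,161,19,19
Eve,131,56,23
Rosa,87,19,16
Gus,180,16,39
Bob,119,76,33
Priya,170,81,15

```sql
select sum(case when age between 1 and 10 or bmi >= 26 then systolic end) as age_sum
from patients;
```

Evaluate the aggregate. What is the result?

727

patient=Xiu: ✓ → 141
patient=Uma: ✓ → 145
patient=Wes: ✓ → 142
patient=Mira: ✗
patient=Jude: ✗
patient=Eve: ✗
patient=Rosa: ✗
patient=Gus: ✓ → 180
patient=Bob: ✓ → 119
patient=Priya: ✗
age_sum = 141 + 145 + 142 + 180 + 119 = 727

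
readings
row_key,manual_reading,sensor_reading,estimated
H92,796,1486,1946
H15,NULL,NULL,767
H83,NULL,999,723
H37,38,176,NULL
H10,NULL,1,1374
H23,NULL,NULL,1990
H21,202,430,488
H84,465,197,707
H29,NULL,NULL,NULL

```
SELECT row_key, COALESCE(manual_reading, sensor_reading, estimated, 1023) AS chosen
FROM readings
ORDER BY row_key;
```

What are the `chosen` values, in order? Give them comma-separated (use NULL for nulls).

row_key=H10: manual_reading=NULL, sensor_reading=1 → 1
row_key=H15: manual_reading=NULL, sensor_reading=NULL, estimated=767 → 767
row_key=H21: manual_reading=202 → 202
row_key=H23: manual_reading=NULL, sensor_reading=NULL, estimated=1990 → 1990
row_key=H29: manual_reading=NULL, sensor_reading=NULL, estimated=NULL, → literal 1023 → 1023
row_key=H37: manual_reading=38 → 38
row_key=H83: manual_reading=NULL, sensor_reading=999 → 999
row_key=H84: manual_reading=465 → 465
row_key=H92: manual_reading=796 → 796

1, 767, 202, 1990, 1023, 38, 999, 465, 796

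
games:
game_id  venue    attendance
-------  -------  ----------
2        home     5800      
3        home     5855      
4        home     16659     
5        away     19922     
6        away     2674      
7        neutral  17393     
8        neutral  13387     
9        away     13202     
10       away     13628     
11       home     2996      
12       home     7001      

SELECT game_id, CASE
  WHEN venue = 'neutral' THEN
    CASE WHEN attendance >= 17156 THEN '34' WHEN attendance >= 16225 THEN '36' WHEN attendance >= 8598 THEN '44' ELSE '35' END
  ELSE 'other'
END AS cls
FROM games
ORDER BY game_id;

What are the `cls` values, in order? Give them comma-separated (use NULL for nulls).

game_id=2: venue='home' → outer ELSE → other
game_id=3: venue='home' → outer ELSE → other
game_id=4: venue='home' → outer ELSE → other
game_id=5: venue='away' → outer ELSE → other
game_id=6: venue='away' → outer ELSE → other
game_id=7: venue='neutral' → inner[attendance >= 17156] → 34
game_id=8: venue='neutral' → inner[attendance >= 8598] → 44
game_id=9: venue='away' → outer ELSE → other
game_id=10: venue='away' → outer ELSE → other
game_id=11: venue='home' → outer ELSE → other
game_id=12: venue='home' → outer ELSE → other

other, other, other, other, other, 34, 44, other, other, other, other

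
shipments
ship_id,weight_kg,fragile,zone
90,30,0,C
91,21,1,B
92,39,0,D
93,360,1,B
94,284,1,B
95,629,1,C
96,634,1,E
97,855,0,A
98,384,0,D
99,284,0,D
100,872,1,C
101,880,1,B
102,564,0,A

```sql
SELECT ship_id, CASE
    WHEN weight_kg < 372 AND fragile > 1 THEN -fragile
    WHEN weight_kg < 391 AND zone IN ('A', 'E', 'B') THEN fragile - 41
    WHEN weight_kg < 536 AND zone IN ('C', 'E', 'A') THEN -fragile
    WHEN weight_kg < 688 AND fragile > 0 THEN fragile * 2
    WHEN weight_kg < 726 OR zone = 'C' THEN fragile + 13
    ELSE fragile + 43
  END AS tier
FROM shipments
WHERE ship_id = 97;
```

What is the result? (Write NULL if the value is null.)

43

ship_id = 97: weight_kg=855, fragile=0, zone=A.
weight_kg < 372 AND fragile > 1 → false
weight_kg < 391 AND zone IN ('A', 'E', 'B') → false
weight_kg < 536 AND zone IN ('C', 'E', 'A') → false
weight_kg < 688 AND fragile > 0 → false
weight_kg < 726 OR zone = 'C' → false
No prior WHEN matched → ELSE → 43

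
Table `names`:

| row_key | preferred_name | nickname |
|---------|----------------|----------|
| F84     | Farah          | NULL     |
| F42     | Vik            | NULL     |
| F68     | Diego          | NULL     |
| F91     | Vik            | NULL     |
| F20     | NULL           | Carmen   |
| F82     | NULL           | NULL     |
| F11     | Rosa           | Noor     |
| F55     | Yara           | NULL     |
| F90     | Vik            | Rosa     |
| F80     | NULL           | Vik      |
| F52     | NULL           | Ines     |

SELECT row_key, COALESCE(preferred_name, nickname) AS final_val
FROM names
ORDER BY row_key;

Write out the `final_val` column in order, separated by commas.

Rosa, Carmen, Vik, Ines, Yara, Diego, Vik, NULL, Farah, Vik, Vik

row_key=F11: preferred_name=Rosa → Rosa
row_key=F20: preferred_name=NULL, nickname=Carmen → Carmen
row_key=F42: preferred_name=Vik → Vik
row_key=F52: preferred_name=NULL, nickname=Ines → Ines
row_key=F55: preferred_name=Yara → Yara
row_key=F68: preferred_name=Diego → Diego
row_key=F80: preferred_name=NULL, nickname=Vik → Vik
row_key=F82: preferred_name=NULL, nickname=NULL (all NULL) → NULL
row_key=F84: preferred_name=Farah → Farah
row_key=F90: preferred_name=Vik → Vik
row_key=F91: preferred_name=Vik → Vik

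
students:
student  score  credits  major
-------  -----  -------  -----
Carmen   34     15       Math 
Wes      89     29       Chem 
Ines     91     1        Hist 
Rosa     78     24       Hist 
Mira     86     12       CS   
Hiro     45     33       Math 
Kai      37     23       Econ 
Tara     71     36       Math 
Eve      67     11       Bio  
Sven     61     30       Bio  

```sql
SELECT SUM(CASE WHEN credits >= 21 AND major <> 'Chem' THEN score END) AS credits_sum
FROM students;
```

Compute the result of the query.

student=Carmen: ✗
student=Wes: ✗
student=Ines: ✗
student=Rosa: ✓ → 78
student=Mira: ✗
student=Hiro: ✓ → 45
student=Kai: ✓ → 37
student=Tara: ✓ → 71
student=Eve: ✗
student=Sven: ✓ → 61
credits_sum = 78 + 45 + 37 + 71 + 61 = 292

292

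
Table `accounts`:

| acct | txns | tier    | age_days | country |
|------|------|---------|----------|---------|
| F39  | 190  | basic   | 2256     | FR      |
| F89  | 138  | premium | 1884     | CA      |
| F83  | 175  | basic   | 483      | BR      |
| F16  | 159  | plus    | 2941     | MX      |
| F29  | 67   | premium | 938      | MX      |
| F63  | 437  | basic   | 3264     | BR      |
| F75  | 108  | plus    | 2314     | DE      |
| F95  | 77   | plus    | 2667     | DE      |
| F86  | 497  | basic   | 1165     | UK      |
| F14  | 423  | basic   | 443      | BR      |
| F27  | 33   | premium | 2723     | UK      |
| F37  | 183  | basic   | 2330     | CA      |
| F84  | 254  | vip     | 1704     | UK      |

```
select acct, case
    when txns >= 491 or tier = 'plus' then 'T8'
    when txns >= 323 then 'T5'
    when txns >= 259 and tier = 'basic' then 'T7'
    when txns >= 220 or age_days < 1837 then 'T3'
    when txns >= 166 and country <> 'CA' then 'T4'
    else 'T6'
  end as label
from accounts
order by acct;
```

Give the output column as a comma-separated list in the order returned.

acct=F14: txns >= 323 → T5
acct=F16: txns >= 491 or tier = 'plus' → T8
acct=F27: ELSE → T6
acct=F29: txns >= 220 or age_days < 1837 → T3
acct=F37: ELSE → T6
acct=F39: txns >= 166 and country <> 'CA' → T4
acct=F63: txns >= 323 → T5
acct=F75: txns >= 491 or tier = 'plus' → T8
acct=F83: txns >= 220 or age_days < 1837 → T3
acct=F84: txns >= 220 or age_days < 1837 → T3
acct=F86: txns >= 491 or tier = 'plus' → T8
acct=F89: ELSE → T6
acct=F95: txns >= 491 or tier = 'plus' → T8

T5, T8, T6, T3, T6, T4, T5, T8, T3, T3, T8, T6, T8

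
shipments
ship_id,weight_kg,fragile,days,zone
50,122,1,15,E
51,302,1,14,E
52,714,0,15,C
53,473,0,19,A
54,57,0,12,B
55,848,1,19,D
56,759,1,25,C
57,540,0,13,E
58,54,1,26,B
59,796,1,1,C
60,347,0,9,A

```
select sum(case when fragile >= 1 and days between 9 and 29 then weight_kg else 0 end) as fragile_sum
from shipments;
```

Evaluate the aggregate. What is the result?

ship_id=50: ✓ → 122
ship_id=51: ✓ → 302
ship_id=52: ✗
ship_id=53: ✗
ship_id=54: ✗
ship_id=55: ✓ → 848
ship_id=56: ✓ → 759
ship_id=57: ✗
ship_id=58: ✓ → 54
ship_id=59: ✗
ship_id=60: ✗
fragile_sum = 122 + 302 + 848 + 759 + 54 = 2085

2085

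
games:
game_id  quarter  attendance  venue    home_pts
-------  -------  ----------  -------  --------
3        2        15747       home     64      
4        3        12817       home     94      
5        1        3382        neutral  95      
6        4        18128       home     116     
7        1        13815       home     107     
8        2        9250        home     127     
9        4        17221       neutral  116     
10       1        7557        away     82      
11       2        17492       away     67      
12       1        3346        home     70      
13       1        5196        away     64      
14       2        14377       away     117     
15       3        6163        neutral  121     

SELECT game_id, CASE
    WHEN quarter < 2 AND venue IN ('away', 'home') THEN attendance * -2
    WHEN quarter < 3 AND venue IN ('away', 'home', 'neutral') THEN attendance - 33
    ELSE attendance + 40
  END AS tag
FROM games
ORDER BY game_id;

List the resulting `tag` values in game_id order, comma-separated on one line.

15714, 12857, 3349, 18168, -27630, 9217, 17261, -15114, 17459, -6692, -10392, 14344, 6203

game_id=3: quarter < 3 AND venue IN ('away', 'home', 'neutral') → 15714
game_id=4: ELSE → 12857
game_id=5: quarter < 3 AND venue IN ('away', 'home', 'neutral') → 3349
game_id=6: ELSE → 18168
game_id=7: quarter < 2 AND venue IN ('away', 'home') → -27630
game_id=8: quarter < 3 AND venue IN ('away', 'home', 'neutral') → 9217
game_id=9: ELSE → 17261
game_id=10: quarter < 2 AND venue IN ('away', 'home') → -15114
game_id=11: quarter < 3 AND venue IN ('away', 'home', 'neutral') → 17459
game_id=12: quarter < 2 AND venue IN ('away', 'home') → -6692
game_id=13: quarter < 2 AND venue IN ('away', 'home') → -10392
game_id=14: quarter < 3 AND venue IN ('away', 'home', 'neutral') → 14344
game_id=15: ELSE → 6203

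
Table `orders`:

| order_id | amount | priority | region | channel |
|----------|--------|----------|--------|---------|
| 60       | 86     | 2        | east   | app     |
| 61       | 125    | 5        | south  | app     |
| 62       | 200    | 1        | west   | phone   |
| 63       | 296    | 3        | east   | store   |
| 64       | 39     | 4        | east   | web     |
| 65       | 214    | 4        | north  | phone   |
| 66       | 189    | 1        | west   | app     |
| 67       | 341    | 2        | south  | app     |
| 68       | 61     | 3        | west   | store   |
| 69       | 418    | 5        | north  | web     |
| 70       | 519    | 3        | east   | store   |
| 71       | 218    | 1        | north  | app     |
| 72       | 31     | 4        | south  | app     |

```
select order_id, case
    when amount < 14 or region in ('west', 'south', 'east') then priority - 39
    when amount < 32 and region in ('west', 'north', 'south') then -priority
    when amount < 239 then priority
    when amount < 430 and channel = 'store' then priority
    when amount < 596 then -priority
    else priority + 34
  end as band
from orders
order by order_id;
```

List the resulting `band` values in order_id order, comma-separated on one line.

-37, -34, -38, -36, -35, 4, -38, -37, -36, -5, -36, 1, -35

order_id=60: amount < 14 or region in ('west', 'south', 'east') → -37
order_id=61: amount < 14 or region in ('west', 'south', 'east') → -34
order_id=62: amount < 14 or region in ('west', 'south', 'east') → -38
order_id=63: amount < 14 or region in ('west', 'south', 'east') → -36
order_id=64: amount < 14 or region in ('west', 'south', 'east') → -35
order_id=65: amount < 239 → 4
order_id=66: amount < 14 or region in ('west', 'south', 'east') → -38
order_id=67: amount < 14 or region in ('west', 'south', 'east') → -37
order_id=68: amount < 14 or region in ('west', 'south', 'east') → -36
order_id=69: amount < 596 → -5
order_id=70: amount < 14 or region in ('west', 'south', 'east') → -36
order_id=71: amount < 239 → 1
order_id=72: amount < 14 or region in ('west', 'south', 'east') → -35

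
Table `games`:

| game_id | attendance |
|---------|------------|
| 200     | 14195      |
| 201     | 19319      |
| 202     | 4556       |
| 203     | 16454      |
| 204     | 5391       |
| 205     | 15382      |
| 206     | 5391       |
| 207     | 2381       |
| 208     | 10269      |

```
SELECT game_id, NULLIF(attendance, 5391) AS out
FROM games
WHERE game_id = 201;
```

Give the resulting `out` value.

game_id = 201: attendance=19319.
attendance=19319 vs 5391: differ → 19319

19319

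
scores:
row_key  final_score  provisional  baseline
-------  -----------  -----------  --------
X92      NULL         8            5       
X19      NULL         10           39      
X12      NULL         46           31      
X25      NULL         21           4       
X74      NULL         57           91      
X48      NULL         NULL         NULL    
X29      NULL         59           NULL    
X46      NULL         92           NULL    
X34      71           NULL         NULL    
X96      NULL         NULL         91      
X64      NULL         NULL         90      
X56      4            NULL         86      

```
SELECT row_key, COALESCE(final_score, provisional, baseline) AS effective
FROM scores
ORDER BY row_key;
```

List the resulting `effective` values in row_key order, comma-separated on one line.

row_key=X12: final_score=NULL, provisional=46 → 46
row_key=X19: final_score=NULL, provisional=10 → 10
row_key=X25: final_score=NULL, provisional=21 → 21
row_key=X29: final_score=NULL, provisional=59 → 59
row_key=X34: final_score=71 → 71
row_key=X46: final_score=NULL, provisional=92 → 92
row_key=X48: final_score=NULL, provisional=NULL, baseline=NULL (all NULL) → NULL
row_key=X56: final_score=4 → 4
row_key=X64: final_score=NULL, provisional=NULL, baseline=90 → 90
row_key=X74: final_score=NULL, provisional=57 → 57
row_key=X92: final_score=NULL, provisional=8 → 8
row_key=X96: final_score=NULL, provisional=NULL, baseline=91 → 91

46, 10, 21, 59, 71, 92, NULL, 4, 90, 57, 8, 91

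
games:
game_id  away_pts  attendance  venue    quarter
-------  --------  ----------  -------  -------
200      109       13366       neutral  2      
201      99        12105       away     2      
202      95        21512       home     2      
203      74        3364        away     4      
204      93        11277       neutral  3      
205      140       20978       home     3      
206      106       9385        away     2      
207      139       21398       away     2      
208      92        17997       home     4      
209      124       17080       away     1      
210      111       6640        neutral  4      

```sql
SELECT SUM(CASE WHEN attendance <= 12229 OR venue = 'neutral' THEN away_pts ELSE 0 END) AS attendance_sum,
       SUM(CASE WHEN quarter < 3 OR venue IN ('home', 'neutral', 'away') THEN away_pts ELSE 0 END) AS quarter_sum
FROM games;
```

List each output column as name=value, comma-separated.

attendance_sum=592, quarter_sum=1182

[attendance_sum: attendance <= 12229 OR venue = 'neutral']
game_id=200: ✓ → 109
game_id=201: ✓ → 99
game_id=202: ✗
game_id=203: ✓ → 74
game_id=204: ✓ → 93
game_id=205: ✗
game_id=206: ✓ → 106
game_id=207: ✗
game_id=208: ✗
game_id=209: ✗
game_id=210: ✓ → 111
attendance_sum = 109 + 99 + 74 + 93 + 106 + 111 = 592
—
[quarter_sum: quarter < 3 OR venue IN ('home', 'neutral', 'away')]
game_id=200: ✓ → 109
game_id=201: ✓ → 99
game_id=202: ✓ → 95
game_id=203: ✓ → 74
game_id=204: ✓ → 93
game_id=205: ✓ → 140
game_id=206: ✓ → 106
game_id=207: ✓ → 139
game_id=208: ✓ → 92
game_id=209: ✓ → 124
game_id=210: ✓ → 111
quarter_sum = 109 + 99 + 95 + 74 + 93 + 140 + 106 + 139 + 92 + 124 + 111 = 1182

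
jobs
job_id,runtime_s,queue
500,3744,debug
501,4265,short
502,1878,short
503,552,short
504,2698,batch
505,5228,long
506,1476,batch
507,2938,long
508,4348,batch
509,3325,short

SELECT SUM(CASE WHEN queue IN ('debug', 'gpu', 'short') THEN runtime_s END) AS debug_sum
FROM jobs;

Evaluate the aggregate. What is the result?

job_id=500: ✓ → 3744
job_id=501: ✓ → 4265
job_id=502: ✓ → 1878
job_id=503: ✓ → 552
job_id=504: ✗
job_id=505: ✗
job_id=506: ✗
job_id=507: ✗
job_id=508: ✗
job_id=509: ✓ → 3325
debug_sum = 3744 + 4265 + 1878 + 552 + 3325 = 13764

13764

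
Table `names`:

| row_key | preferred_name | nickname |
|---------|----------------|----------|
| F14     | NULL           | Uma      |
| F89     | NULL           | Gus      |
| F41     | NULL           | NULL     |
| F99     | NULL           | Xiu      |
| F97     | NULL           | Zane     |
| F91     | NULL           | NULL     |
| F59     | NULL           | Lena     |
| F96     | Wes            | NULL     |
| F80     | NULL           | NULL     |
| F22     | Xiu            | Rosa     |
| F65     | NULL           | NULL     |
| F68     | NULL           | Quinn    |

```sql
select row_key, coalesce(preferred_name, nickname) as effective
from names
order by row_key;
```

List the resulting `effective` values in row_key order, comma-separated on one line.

row_key=F14: preferred_name=NULL, nickname=Uma → Uma
row_key=F22: preferred_name=Xiu → Xiu
row_key=F41: preferred_name=NULL, nickname=NULL (all NULL) → NULL
row_key=F59: preferred_name=NULL, nickname=Lena → Lena
row_key=F65: preferred_name=NULL, nickname=NULL (all NULL) → NULL
row_key=F68: preferred_name=NULL, nickname=Quinn → Quinn
row_key=F80: preferred_name=NULL, nickname=NULL (all NULL) → NULL
row_key=F89: preferred_name=NULL, nickname=Gus → Gus
row_key=F91: preferred_name=NULL, nickname=NULL (all NULL) → NULL
row_key=F96: preferred_name=Wes → Wes
row_key=F97: preferred_name=NULL, nickname=Zane → Zane
row_key=F99: preferred_name=NULL, nickname=Xiu → Xiu

Uma, Xiu, NULL, Lena, NULL, Quinn, NULL, Gus, NULL, Wes, Zane, Xiu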